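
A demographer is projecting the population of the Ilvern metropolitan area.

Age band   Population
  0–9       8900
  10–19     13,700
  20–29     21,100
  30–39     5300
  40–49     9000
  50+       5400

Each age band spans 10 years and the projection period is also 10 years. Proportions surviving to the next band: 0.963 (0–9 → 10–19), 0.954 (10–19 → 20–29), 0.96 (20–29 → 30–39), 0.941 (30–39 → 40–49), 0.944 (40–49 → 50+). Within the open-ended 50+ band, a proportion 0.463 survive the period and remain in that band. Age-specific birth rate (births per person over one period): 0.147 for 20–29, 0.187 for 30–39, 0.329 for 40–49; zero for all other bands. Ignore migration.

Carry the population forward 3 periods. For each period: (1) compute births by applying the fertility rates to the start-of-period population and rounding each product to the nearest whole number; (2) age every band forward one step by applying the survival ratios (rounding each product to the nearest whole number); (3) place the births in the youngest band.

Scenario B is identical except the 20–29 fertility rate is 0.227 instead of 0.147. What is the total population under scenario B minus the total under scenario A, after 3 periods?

(Groups numbered youngest = 1 to oldest = 6.)
Period 1:
Births: 21100 × 0.147 = 3102, 5300 × 0.187 = 991, 9000 × 0.329 = 2961 ⇒ total 7054
Group 2: 8900 × 0.963 = 8571
Group 3: 13700 × 0.954 = 13070
Group 4: 21100 × 0.96 = 20256
Group 5: 5300 × 0.941 = 4987
Group 6: 9000 × 0.944 + 5400 × 0.463 = 8496 + 2500 = 10996
Giving 7054 / 8571 / 13070 / 20256 / 4987 / 10996.
Period 2:
Births: 13070 × 0.147 = 1921, 20256 × 0.187 = 3788, 4987 × 0.329 = 1641 ⇒ total 7350
Group 2: 7054 × 0.963 = 6793
Group 3: 8571 × 0.954 = 8177
Group 4: 13070 × 0.96 = 12547
Group 5: 20256 × 0.941 = 19061
Group 6: 4987 × 0.944 + 10996 × 0.463 = 4708 + 5091 = 9799
Giving 7350 / 6793 / 8177 / 12547 / 19061 / 9799.
Period 3:
Births: 8177 × 0.147 = 1202, 12547 × 0.187 = 2346, 19061 × 0.329 = 6271 ⇒ total 9819
Group 2: 7350 × 0.963 = 7078
Group 3: 6793 × 0.954 = 6481
Group 4: 8177 × 0.96 = 7850
Group 5: 12547 × 0.941 = 11807
Group 6: 19061 × 0.944 + 9799 × 0.463 = 17994 + 4537 = 22531
Giving 9819 / 7078 / 6481 / 7850 / 11807 / 22531.
Scenario A total after 3 periods: 65566
Scenario B projection —
Period 1:
Births: 21100 × 0.227 = 4790, 5300 × 0.187 = 991, 9000 × 0.329 = 2961 ⇒ total 8742
Group 2: 8900 × 0.963 = 8571
Group 3: 13700 × 0.954 = 13070
Group 4: 21100 × 0.96 = 20256
Group 5: 5300 × 0.941 = 4987
Group 6: 9000 × 0.944 + 5400 × 0.463 = 8496 + 2500 = 10996
Giving 8742 / 8571 / 13070 / 20256 / 4987 / 10996.
Period 2:
Births: 13070 × 0.227 = 2967, 20256 × 0.187 = 3788, 4987 × 0.329 = 1641 ⇒ total 8396
Group 2: 8742 × 0.963 = 8419
Group 3: 8571 × 0.954 = 8177
Group 4: 13070 × 0.96 = 12547
Group 5: 20256 × 0.941 = 19061
Group 6: 4987 × 0.944 + 10996 × 0.463 = 4708 + 5091 = 9799
Giving 8396 / 8419 / 8177 / 12547 / 19061 / 9799.
Period 3:
Births: 8177 × 0.227 = 1856, 12547 × 0.187 = 2346, 19061 × 0.329 = 6271 ⇒ total 10473
Group 2: 8396 × 0.963 = 8085
Group 3: 8419 × 0.954 = 8032
Group 4: 8177 × 0.96 = 7850
Group 5: 12547 × 0.941 = 11807
Group 6: 19061 × 0.944 + 9799 × 0.463 = 17994 + 4537 = 22531
Giving 10473 / 8085 / 8032 / 7850 / 11807 / 22531.
Scenario B total after 3 periods: 68778
Difference B − A = 68778 − 65566 = 3212

3212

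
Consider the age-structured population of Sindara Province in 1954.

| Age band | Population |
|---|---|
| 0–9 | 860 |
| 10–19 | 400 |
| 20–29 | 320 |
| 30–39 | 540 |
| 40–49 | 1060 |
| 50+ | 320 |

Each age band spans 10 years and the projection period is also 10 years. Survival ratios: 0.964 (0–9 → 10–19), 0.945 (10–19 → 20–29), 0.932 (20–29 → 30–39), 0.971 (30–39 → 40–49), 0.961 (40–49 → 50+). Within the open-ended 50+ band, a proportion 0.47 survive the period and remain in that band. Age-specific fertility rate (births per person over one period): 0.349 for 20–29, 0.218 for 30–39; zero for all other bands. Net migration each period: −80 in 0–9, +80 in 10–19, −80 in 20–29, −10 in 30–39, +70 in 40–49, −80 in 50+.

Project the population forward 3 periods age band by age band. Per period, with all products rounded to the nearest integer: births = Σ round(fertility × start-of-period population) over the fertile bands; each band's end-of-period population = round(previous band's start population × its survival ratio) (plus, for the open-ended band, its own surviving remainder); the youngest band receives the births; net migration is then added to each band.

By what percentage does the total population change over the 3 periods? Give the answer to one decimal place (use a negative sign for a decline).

(Bands numbered youngest = 1 to oldest = 6.)
— Period 1 —
Births: 320 * 0.349 = 112 ; 540 * 0.218 = 118 ⇒ total 230
Band 2: 860 * 0.964 = 829
Band 3: 400 * 0.945 = 378
Band 4: 320 * 0.932 = 298
Band 5: 540 * 0.971 = 524
Band 6: 1060 * 0.961 + 320 * 0.47 = 1019 + 150 = 1169
Net migration: Band 1 − 80 → 150; Band 2 + 80 → 909; Band 3 − 80 → 298; Band 4 − 10 → 288; Band 5 + 70 → 594; Band 6 − 80 → 1089
→ [150, 909, 298, 288, 594, 1089]
— Period 2 —
Births: 298 * 0.349 = 104 ; 288 * 0.218 = 63 ⇒ total 167
Band 2: 150 * 0.964 = 145
Band 3: 909 * 0.945 = 859
Band 4: 298 * 0.932 = 278
Band 5: 288 * 0.971 = 280
Band 6: 594 * 0.961 + 1089 * 0.47 = 571 + 512 = 1083
Net migration: Band 1 − 80 → 87; Band 2 + 80 → 225; Band 3 − 80 → 779; Band 4 − 10 → 268; Band 5 + 70 → 350; Band 6 − 80 → 1003
→ [87, 225, 779, 268, 350, 1003]
— Period 3 —
Births: 779 * 0.349 = 272 ; 268 * 0.218 = 58 ⇒ total 330
Band 2: 87 * 0.964 = 84
Band 3: 225 * 0.945 = 213
Band 4: 779 * 0.932 = 726
Band 5: 268 * 0.971 = 260
Band 6: 350 * 0.961 + 1003 * 0.47 = 336 + 471 = 807
Net migration: Band 1 − 80 → 250; Band 2 + 80 → 164; Band 3 − 80 → 133; Band 4 − 10 → 716; Band 5 + 70 → 330; Band 6 − 80 → 727
→ [250, 164, 133, 716, 330, 727]
Total: 3500 → 2320; change = -1180; percentage change = -33.7%

-33.7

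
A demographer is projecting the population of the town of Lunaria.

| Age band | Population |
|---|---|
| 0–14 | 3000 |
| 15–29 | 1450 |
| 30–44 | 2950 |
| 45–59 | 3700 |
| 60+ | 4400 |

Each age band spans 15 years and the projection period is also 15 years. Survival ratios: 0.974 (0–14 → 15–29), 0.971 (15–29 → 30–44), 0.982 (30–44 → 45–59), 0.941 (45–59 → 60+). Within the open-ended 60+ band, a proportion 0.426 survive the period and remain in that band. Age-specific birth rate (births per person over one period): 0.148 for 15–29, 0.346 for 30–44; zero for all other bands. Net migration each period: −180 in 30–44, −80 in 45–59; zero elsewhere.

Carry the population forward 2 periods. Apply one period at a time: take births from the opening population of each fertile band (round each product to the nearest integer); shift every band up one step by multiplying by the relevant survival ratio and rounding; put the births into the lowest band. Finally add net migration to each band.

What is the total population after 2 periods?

Period 1:
Births: 1450 × 0.148 = 215, 2950 × 0.346 = 1021 → 1236
15–29: 3000 × 0.974 = 2922
30–44: 1450 × 0.971 = 1408
45–59: 2950 × 0.982 = 2897
60+: 3700 × 0.941 + 4400 × 0.426 = 3482 + 1874 = 5356
Net migration: 30–44 − 180 → 1228; 45–59 − 80 → 2817
Population now: 0–14=1236, 15–29=2922, 30–44=1228, 45–59=2817, 60+=5356
Period 2:
Births: 2922 × 0.148 = 432, 1228 × 0.346 = 425 → 857
15–29: 1236 × 0.974 = 1204
30–44: 2922 × 0.971 = 2837
45–59: 1228 × 0.982 = 1206
60+: 2817 × 0.941 + 5356 × 0.426 = 2651 + 2282 = 4933
Net migration: 30–44 − 180 → 2657; 45–59 − 80 → 1126
Population now: 0–14=857, 15–29=1204, 30–44=2657, 45–59=1126, 60+=4933
Total after period 2: 857 + 1204 + 2657 + 1126 + 4933 = 10777

10777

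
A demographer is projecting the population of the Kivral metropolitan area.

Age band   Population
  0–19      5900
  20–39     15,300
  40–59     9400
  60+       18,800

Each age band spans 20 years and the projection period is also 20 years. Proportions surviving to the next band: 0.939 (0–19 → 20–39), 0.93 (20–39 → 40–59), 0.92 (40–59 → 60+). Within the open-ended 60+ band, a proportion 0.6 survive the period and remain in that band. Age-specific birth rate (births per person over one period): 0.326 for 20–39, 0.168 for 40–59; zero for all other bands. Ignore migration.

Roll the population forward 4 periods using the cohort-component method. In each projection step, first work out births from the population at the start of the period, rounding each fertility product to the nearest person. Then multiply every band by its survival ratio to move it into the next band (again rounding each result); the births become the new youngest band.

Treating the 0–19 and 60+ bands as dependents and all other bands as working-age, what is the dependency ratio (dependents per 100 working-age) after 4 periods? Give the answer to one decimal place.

Period 1:
Births: 15300 × 0.326 = 4988, 9400 × 0.168 = 1579 — total 6567
20–39: 5900 × 0.939 = 5540
40–59: 15300 × 0.93 = 14229
60+: 9400 × 0.92 + 18800 × 0.6 = 8648 + 11280 = 19928
Population now: 0–19=6567, 20–39=5540, 40–59=14229, 60+=19928
Period 2:
Births: 5540 × 0.326 = 1806, 14229 × 0.168 = 2390 — total 4196
20–39: 6567 × 0.939 = 6166
40–59: 5540 × 0.93 = 5152
60+: 14229 × 0.92 + 19928 × 0.6 = 13091 + 11957 = 25048
Population now: 0–19=4196, 20–39=6166, 40–59=5152, 60+=25048
Period 3:
Births: 6166 × 0.326 = 2010, 5152 × 0.168 = 866 — total 2876
20–39: 4196 × 0.939 = 3940
40–59: 6166 × 0.93 = 5734
60+: 5152 × 0.92 + 25048 × 0.6 = 4740 + 15029 = 19769
Population now: 0–19=2876, 20–39=3940, 40–59=5734, 60+=19769
Period 4:
Births: 3940 × 0.326 = 1284, 5734 × 0.168 = 963 — total 2247
20–39: 2876 × 0.939 = 2701
40–59: 3940 × 0.93 = 3664
60+: 5734 × 0.92 + 19769 × 0.6 = 5275 + 11861 = 17136
Population now: 0–19=2247, 20–39=2701, 40–59=3664, 60+=17136
Dependents (band 0–19 + band 60+) = 2247 + 17136 = 19383; working-age = 6365; ratio = 19383/6365 × 100 = 304.5

304.5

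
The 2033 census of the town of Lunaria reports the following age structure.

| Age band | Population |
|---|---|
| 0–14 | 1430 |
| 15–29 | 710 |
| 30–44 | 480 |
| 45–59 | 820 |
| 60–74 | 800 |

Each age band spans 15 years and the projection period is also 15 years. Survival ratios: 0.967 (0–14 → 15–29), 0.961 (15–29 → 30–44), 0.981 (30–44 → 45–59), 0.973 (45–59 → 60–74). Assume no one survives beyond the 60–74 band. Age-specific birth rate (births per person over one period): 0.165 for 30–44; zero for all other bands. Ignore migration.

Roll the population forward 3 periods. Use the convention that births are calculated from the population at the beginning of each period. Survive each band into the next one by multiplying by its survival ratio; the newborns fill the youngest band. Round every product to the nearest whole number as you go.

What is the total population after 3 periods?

[period 1]
Births: 480 × 0.165 = 79
15–29: 1430 × 0.967 = 1383
30–44: 710 × 0.961 = 682
45–59: 480 × 0.981 = 471
60–74: 820 × 0.973 = 798
End of period: [79, 1383, 682, 471, 798]
[period 2]
Births: 682 × 0.165 = 113
15–29: 79 × 0.967 = 76
30–44: 1383 × 0.961 = 1329
45–59: 682 × 0.981 = 669
60–74: 471 × 0.973 = 458
End of period: [113, 76, 1329, 669, 458]
[period 3]
Births: 1329 × 0.165 = 219
15–29: 113 × 0.967 = 109
30–44: 76 × 0.961 = 73
45–59: 1329 × 0.981 = 1304
60–74: 669 × 0.973 = 651
End of period: [219, 109, 73, 1304, 651]
Total after period 3: 219 + 109 + 73 + 1304 + 651 = 2356

2356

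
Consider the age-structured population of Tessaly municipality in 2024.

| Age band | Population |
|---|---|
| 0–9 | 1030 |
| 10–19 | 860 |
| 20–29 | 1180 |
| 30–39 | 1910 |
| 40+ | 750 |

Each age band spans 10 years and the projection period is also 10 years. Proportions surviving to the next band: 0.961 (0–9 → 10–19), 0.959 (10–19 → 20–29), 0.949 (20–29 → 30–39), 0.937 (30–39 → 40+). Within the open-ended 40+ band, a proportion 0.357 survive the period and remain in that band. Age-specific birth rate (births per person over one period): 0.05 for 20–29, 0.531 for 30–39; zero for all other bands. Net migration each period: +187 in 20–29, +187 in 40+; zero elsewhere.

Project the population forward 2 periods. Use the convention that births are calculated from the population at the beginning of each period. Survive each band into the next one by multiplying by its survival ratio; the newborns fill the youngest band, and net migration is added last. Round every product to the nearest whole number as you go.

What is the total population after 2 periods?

5810

Period 1.
Births: 1180 × 0.05 = 59 ; 1910 × 0.531 = 1014 — total 1073
10–19: 1030 × 0.961 = 990
20–29: 860 × 0.959 = 825
30–39: 1180 × 0.949 = 1120
40+: 1910 × 0.937 + 750 × 0.357 = 1790 + 268 = 2058
Net migration: 20–29 + 187 → 1012; 40+ + 187 → 2245
Giving 1073 / 990 / 1012 / 1120 / 2245.
Period 2.
Births: 1012 × 0.05 = 51 ; 1120 × 0.531 = 595 — total 646
10–19: 1073 × 0.961 = 1031
20–29: 990 × 0.959 = 949
30–39: 1012 × 0.949 = 960
40+: 1120 × 0.937 + 2245 × 0.357 = 1049 + 801 = 1850
Net migration: 20–29 + 187 → 1136; 40+ + 187 → 2037
Giving 646 / 1031 / 1136 / 960 / 2037.
Total after period 2: 646 + 1031 + 1136 + 960 + 2037 = 5810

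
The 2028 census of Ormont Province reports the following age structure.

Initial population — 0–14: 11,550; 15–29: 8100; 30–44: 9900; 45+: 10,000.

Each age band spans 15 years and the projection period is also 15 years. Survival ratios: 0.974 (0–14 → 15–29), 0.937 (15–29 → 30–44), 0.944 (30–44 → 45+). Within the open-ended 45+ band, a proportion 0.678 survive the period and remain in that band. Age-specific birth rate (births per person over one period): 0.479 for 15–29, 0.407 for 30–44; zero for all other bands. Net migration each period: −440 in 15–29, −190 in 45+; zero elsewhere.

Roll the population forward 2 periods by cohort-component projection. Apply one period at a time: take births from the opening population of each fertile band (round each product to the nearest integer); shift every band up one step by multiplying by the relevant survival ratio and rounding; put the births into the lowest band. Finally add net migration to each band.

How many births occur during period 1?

Let group 1 be 0–14 through group 4 = 45+.
After projecting period 1:
Births: 8100 * 0.479 = 3880 ; 9900 * 0.407 = 4029 → total 7909
Group 2: 11550 * 0.974 = 11250
Group 3: 8100 * 0.937 = 7590
Group 4: 9900 * 0.944 + 10000 * 0.678 = 9346 + 6780 = 16126
Net migration: Group 2 − 440 → 10810; Group 4 − 190 → 15936
→ [7909, 10810, 7590, 15936]

7909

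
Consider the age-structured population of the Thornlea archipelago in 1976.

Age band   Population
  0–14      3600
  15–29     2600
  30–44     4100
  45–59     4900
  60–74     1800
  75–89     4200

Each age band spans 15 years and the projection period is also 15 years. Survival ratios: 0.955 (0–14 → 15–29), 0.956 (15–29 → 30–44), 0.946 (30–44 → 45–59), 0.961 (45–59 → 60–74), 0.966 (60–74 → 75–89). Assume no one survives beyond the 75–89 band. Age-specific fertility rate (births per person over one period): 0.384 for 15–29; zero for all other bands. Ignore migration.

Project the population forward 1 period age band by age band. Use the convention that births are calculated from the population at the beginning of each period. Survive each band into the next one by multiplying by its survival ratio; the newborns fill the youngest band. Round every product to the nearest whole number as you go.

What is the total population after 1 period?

17249

Period 1:
Births: 2600 × 0.384 = 998
15–29: 3600 × 0.955 = 3438
30–44: 2600 × 0.956 = 2486
45–59: 4100 × 0.946 = 3879
60–74: 4900 × 0.961 = 4709
75–89: 1800 × 0.966 = 1739
Giving 998 / 3438 / 2486 / 3879 / 4709 / 1739.
Total after period 1: 998 + 3438 + 2486 + 3879 + 4709 + 1739 = 17249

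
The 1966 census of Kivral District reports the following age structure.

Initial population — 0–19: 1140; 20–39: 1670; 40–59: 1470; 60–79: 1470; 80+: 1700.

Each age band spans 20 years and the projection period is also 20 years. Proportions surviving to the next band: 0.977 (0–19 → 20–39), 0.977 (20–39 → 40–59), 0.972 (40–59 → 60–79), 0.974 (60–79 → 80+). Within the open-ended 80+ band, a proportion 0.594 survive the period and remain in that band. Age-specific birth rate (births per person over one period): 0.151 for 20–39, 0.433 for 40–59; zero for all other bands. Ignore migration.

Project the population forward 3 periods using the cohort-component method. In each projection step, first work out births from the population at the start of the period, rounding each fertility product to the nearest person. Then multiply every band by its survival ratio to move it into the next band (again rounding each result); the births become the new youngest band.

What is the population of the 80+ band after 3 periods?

3234

Period 1:
Births: 1670 * 0.151 = 252, 1470 * 0.433 = 637 ⇒ total 889
20–39: 1140 * 0.977 = 1114
40–59: 1670 * 0.977 = 1632
60–79: 1470 * 0.972 = 1429
80+: 1470 * 0.974 + 1700 * 0.594 = 1432 + 1010 = 2442
Population now: 0–19=889, 20–39=1114, 40–59=1632, 60–79=1429, 80+=2442
Period 2:
Births: 1114 * 0.151 = 168, 1632 * 0.433 = 707 ⇒ total 875
20–39: 889 * 0.977 = 869
40–59: 1114 * 0.977 = 1088
60–79: 1632 * 0.972 = 1586
80+: 1429 * 0.974 + 2442 * 0.594 = 1392 + 1451 = 2843
Population now: 0–19=875, 20–39=869, 40–59=1088, 60–79=1586, 80+=2843
Period 3:
Births: 869 * 0.151 = 131, 1088 * 0.433 = 471 ⇒ total 602
20–39: 875 * 0.977 = 855
40–59: 869 * 0.977 = 849
60–79: 1088 * 0.972 = 1058
80+: 1586 * 0.974 + 2843 * 0.594 = 1545 + 1689 = 3234
Population now: 0–19=602, 20–39=855, 40–59=849, 60–79=1058, 80+=3234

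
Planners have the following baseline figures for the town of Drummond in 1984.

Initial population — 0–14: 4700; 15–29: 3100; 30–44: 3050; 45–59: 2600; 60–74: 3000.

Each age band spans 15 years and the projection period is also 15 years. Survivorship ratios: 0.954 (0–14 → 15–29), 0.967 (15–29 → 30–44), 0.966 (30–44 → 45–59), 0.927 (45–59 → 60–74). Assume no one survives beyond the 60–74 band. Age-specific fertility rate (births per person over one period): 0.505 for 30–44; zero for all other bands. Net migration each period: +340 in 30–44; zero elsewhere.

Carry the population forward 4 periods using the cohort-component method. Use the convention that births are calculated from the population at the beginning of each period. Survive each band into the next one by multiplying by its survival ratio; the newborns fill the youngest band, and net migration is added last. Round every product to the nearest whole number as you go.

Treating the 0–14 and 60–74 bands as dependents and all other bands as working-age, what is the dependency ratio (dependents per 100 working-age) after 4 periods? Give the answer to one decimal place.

Period 1:
Births: 3050 × 0.505 = 1540
15–29: 4700 × 0.954 = 4484
30–44: 3100 × 0.967 = 2998
45–59: 3050 × 0.966 = 2946
60–74: 2600 × 0.927 = 2410
Net migration: 30–44 + 340 → 3338
→ [1540, 4484, 3338, 2946, 2410]
Period 2:
Births: 3338 × 0.505 = 1686
15–29: 1540 × 0.954 = 1469
30–44: 4484 × 0.967 = 4336
45–59: 3338 × 0.966 = 3225
60–74: 2946 × 0.927 = 2731
Net migration: 30–44 + 340 → 4676
→ [1686, 1469, 4676, 3225, 2731]
Period 3:
Births: 4676 × 0.505 = 2361
15–29: 1686 × 0.954 = 1608
30–44: 1469 × 0.967 = 1421
45–59: 4676 × 0.966 = 4517
60–74: 3225 × 0.927 = 2990
Net migration: 30–44 + 340 → 1761
→ [2361, 1608, 1761, 4517, 2990]
Period 4:
Births: 1761 × 0.505 = 889
15–29: 2361 × 0.954 = 2252
30–44: 1608 × 0.967 = 1555
45–59: 1761 × 0.966 = 1701
60–74: 4517 × 0.927 = 4187
Net migration: 30–44 + 340 → 1895
→ [889, 2252, 1895, 1701, 4187]
Dependents (band 0–14 + band 60–74) = 889 + 4187 = 5076; working-age = 5848; ratio = 5076/5848 × 100 = 86.8

86.8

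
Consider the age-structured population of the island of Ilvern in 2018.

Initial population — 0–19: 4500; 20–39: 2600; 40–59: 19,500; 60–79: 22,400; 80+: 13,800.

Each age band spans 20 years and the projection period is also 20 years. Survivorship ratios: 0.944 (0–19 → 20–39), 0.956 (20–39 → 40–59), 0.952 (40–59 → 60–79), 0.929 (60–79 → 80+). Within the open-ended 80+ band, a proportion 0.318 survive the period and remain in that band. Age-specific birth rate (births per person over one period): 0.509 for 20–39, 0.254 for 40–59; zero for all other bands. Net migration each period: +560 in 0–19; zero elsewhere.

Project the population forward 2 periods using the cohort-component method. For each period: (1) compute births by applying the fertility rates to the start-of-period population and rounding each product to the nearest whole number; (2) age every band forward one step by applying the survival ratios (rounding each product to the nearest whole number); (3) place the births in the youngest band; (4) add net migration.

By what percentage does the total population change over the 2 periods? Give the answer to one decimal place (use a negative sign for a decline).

Period 1:
Births: 2600 × 0.509 = 1323 ; 19500 × 0.254 = 4953 ⇒ total 6276
20–39: 4500 × 0.944 = 4248
40–59: 2600 × 0.956 = 2486
60–79: 19500 × 0.952 = 18564
80+: 22400 × 0.929 + 13800 × 0.318 = 20810 + 4388 = 25198
Net migration: 0–19 + 560 → 6836
End of period: [6836, 4248, 2486, 18564, 25198]
Period 2:
Births: 4248 × 0.509 = 2162 ; 2486 × 0.254 = 631 ⇒ total 2793
20–39: 6836 × 0.944 = 6453
40–59: 4248 × 0.956 = 4061
60–79: 2486 × 0.952 = 2367
80+: 18564 × 0.929 + 25198 × 0.318 = 17246 + 8013 = 25259
Net migration: 0–19 + 560 → 3353
End of period: [3353, 6453, 4061, 2367, 25259]
Total: 62800 → 41493; change = -21307; percentage change = -33.9%

-33.9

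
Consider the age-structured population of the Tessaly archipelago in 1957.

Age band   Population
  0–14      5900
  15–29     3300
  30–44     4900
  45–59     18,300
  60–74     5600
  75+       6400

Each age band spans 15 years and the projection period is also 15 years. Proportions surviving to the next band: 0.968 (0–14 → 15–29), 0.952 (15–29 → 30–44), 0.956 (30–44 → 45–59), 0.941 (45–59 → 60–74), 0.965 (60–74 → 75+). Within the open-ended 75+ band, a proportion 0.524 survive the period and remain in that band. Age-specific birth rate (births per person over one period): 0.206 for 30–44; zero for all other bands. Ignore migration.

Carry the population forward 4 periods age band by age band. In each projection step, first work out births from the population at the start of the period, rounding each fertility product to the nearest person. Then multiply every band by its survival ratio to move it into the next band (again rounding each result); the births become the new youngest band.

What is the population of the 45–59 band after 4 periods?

Call the bands 1 to 6, youngest first.
Period 1:
Births: 4900 * 0.206 = 1009
Band 2: 5900 * 0.968 = 5711
Band 3: 3300 * 0.952 = 3142
Band 4: 4900 * 0.956 = 4684
Band 5: 18300 * 0.941 = 17220
Band 6: 5600 * 0.965 + 6400 * 0.524 = 5404 + 3354 = 8758
→ [1009, 5711, 3142, 4684, 17220, 8758]
Period 2:
Births: 3142 * 0.206 = 647
Band 2: 1009 * 0.968 = 977
Band 3: 5711 * 0.952 = 5437
Band 4: 3142 * 0.956 = 3004
Band 5: 4684 * 0.941 = 4408
Band 6: 17220 * 0.965 + 8758 * 0.524 = 16617 + 4589 = 21206
→ [647, 977, 5437, 3004, 4408, 21206]
Period 3:
Births: 5437 * 0.206 = 1120
Band 2: 647 * 0.968 = 626
Band 3: 977 * 0.952 = 930
Band 4: 5437 * 0.956 = 5198
Band 5: 3004 * 0.941 = 2827
Band 6: 4408 * 0.965 + 21206 * 0.524 = 4254 + 11112 = 15366
→ [1120, 626, 930, 5198, 2827, 15366]
Period 4:
Births: 930 * 0.206 = 192
Band 2: 1120 * 0.968 = 1084
Band 3: 626 * 0.952 = 596
Band 4: 930 * 0.956 = 889
Band 5: 5198 * 0.941 = 4891
Band 6: 2827 * 0.965 + 15366 * 0.524 = 2728 + 8052 = 10780
→ [192, 1084, 596, 889, 4891, 10780]

889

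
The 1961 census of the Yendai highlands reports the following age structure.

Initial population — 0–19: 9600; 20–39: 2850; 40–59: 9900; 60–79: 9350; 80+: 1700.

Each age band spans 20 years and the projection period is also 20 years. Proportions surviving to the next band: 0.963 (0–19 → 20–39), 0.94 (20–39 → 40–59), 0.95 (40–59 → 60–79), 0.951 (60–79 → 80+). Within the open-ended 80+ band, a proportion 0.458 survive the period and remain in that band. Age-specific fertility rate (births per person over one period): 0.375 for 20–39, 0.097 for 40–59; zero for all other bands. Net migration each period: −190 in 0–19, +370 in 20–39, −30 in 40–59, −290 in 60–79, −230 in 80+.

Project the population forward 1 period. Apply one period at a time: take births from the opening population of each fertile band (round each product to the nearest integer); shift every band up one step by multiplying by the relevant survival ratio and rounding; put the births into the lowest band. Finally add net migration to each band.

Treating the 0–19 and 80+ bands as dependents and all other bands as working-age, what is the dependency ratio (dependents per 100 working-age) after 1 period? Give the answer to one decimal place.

52.8

Let group 1 be 0–19 through group 5 = 80+.
— Period 1 —
Births: 2850 × 0.375 = 1069, 9900 × 0.097 = 960 ⇒ total 2029
Group 2: 9600 × 0.963 = 9245
Group 3: 2850 × 0.94 = 2679
Group 4: 9900 × 0.95 = 9405
Group 5: 9350 × 0.951 + 1700 × 0.458 = 8892 + 779 = 9671
Net migration: Group 1 − 190 → 1839; Group 2 + 370 → 9615; Group 3 − 30 → 2649; Group 4 − 290 → 9115; Group 5 − 230 → 9441
Giving 1839 / 9615 / 2649 / 9115 / 9441.
Dependents (band 0–19 + band 80+) = 1839 + 9441 = 11280; working-age = 21379; ratio = 11280/21379 × 100 = 52.8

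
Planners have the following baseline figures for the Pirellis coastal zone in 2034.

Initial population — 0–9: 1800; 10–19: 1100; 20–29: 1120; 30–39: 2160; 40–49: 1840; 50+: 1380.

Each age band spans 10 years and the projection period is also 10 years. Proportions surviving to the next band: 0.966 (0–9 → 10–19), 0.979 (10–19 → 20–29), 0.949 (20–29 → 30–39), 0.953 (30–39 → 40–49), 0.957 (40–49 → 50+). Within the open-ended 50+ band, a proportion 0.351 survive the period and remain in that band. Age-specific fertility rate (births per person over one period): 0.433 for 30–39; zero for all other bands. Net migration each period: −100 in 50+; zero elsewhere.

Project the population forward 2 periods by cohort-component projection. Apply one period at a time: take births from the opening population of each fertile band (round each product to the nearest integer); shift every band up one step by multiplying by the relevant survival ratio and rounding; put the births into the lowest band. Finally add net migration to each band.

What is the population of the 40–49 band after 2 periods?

1013

[period 1]
Births: 2160 × 0.433 = 935
10–19: 1800 × 0.966 = 1739
20–29: 1100 × 0.979 = 1077
30–39: 1120 × 0.949 = 1063
40–49: 2160 × 0.953 = 2058
50+: 1840 × 0.957 + 1380 × 0.351 = 1761 + 484 = 2245
Net migration: 50+ − 100 → 2145
End of period: [935, 1739, 1077, 1063, 2058, 2145]
[period 2]
Births: 1063 × 0.433 = 460
10–19: 935 × 0.966 = 903
20–29: 1739 × 0.979 = 1702
30–39: 1077 × 0.949 = 1022
40–49: 1063 × 0.953 = 1013
50+: 2058 × 0.957 + 2145 × 0.351 = 1970 + 753 = 2723
Net migration: 50+ − 100 → 2623
End of period: [460, 903, 1702, 1022, 1013, 2623]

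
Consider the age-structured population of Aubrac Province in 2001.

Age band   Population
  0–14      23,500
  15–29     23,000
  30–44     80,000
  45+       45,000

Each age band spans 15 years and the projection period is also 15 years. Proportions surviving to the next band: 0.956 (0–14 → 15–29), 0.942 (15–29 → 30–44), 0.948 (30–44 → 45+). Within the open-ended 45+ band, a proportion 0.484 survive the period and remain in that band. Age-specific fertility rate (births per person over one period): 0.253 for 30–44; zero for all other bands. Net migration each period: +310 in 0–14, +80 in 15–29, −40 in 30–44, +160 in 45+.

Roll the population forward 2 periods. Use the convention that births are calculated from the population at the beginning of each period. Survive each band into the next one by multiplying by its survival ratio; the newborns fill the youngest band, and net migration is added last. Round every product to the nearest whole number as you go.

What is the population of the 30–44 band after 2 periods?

21198

(Bands numbered youngest = 1 to oldest = 4.)
Period 1:
Births: 80000 × 0.253 = 20240
Band 2: 23500 × 0.956 = 22466
Band 3: 23000 × 0.942 = 21666
Band 4: 80000 × 0.948 + 45000 × 0.484 = 75840 + 21780 = 97620
Net migration: Band 1 + 310 → 20550; Band 2 + 80 → 22546; Band 3 − 40 → 21626; Band 4 + 160 → 97780
Giving 20550 / 22546 / 21626 / 97780.
Period 2:
Births: 21626 × 0.253 = 5471
Band 2: 20550 × 0.956 = 19646
Band 3: 22546 × 0.942 = 21238
Band 4: 21626 × 0.948 + 97780 × 0.484 = 20501 + 47326 = 67827
Net migration: Band 1 + 310 → 5781; Band 2 + 80 → 19726; Band 3 − 40 → 21198; Band 4 + 160 → 67987
Giving 5781 / 19726 / 21198 / 67987.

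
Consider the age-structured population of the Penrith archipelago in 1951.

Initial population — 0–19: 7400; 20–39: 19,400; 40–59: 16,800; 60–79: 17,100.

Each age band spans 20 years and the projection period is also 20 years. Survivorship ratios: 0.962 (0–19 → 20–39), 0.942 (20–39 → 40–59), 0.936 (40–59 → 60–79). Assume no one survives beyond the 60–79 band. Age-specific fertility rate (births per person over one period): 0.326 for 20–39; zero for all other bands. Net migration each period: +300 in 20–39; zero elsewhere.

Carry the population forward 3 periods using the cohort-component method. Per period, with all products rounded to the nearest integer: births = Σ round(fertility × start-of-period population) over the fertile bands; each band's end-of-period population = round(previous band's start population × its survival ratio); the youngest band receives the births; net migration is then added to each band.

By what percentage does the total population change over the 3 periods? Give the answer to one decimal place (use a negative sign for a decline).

-71.6

Call the groups 1 to 4, youngest first.
— Period 1 —
Births: 19400 * 0.326 = 6324
Group 2: 7400 * 0.962 = 7119
Group 3: 19400 * 0.942 = 18275
Group 4: 16800 * 0.936 = 15725
Net migration: Group 2 + 300 → 7419
→ [6324, 7419, 18275, 15725]
— Period 2 —
Births: 7419 * 0.326 = 2419
Group 2: 6324 * 0.962 = 6084
Group 3: 7419 * 0.942 = 6989
Group 4: 18275 * 0.936 = 17105
Net migration: Group 2 + 300 → 6384
→ [2419, 6384, 6989, 17105]
— Period 3 —
Births: 6384 * 0.326 = 2081
Group 2: 2419 * 0.962 = 2327
Group 3: 6384 * 0.942 = 6014
Group 4: 6989 * 0.936 = 6542
Net migration: Group 2 + 300 → 2627
→ [2081, 2627, 6014, 6542]
Total: 60700 → 17264; change = -43436; percentage change = -71.6%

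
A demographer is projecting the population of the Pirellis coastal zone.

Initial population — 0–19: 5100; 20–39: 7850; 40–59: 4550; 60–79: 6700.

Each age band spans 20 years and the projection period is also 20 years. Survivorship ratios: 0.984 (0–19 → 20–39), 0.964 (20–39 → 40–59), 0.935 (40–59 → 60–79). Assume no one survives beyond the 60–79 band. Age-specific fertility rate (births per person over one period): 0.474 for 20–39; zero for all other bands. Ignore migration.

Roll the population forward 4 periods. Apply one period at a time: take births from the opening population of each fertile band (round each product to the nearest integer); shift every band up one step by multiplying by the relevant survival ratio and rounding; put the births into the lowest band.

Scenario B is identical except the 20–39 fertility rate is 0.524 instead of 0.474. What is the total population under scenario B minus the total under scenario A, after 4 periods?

1210

After projecting period 1:
Births: 7850 × 0.474 = 3721
20–39: 5100 × 0.984 = 5018
40–59: 7850 × 0.964 = 7567
60–79: 4550 × 0.935 = 4254
→ [3721, 5018, 7567, 4254]
After projecting period 2:
Births: 5018 × 0.474 = 2379
20–39: 3721 × 0.984 = 3661
40–59: 5018 × 0.964 = 4837
60–79: 7567 × 0.935 = 7075
→ [2379, 3661, 4837, 7075]
After projecting period 3:
Births: 3661 × 0.474 = 1735
20–39: 2379 × 0.984 = 2341
40–59: 3661 × 0.964 = 3529
60–79: 4837 × 0.935 = 4523
→ [1735, 2341, 3529, 4523]
After projecting period 4:
Births: 2341 × 0.474 = 1110
20–39: 1735 × 0.984 = 1707
40–59: 2341 × 0.964 = 2257
60–79: 3529 × 0.935 = 3300
→ [1110, 1707, 2257, 3300]
Scenario A total after 4 periods: 8374
Scenario B projection —
After projecting period 1:
Births: 7850 × 0.524 = 4113
20–39: 5100 × 0.984 = 5018
40–59: 7850 × 0.964 = 7567
60–79: 4550 × 0.935 = 4254
→ [4113, 5018, 7567, 4254]
After projecting period 2:
Births: 5018 × 0.524 = 2629
20–39: 4113 × 0.984 = 4047
40–59: 5018 × 0.964 = 4837
60–79: 7567 × 0.935 = 7075
→ [2629, 4047, 4837, 7075]
After projecting period 3:
Births: 4047 × 0.524 = 2121
20–39: 2629 × 0.984 = 2587
40–59: 4047 × 0.964 = 3901
60–79: 4837 × 0.935 = 4523
→ [2121, 2587, 3901, 4523]
After projecting period 4:
Births: 2587 × 0.524 = 1356
20–39: 2121 × 0.984 = 2087
40–59: 2587 × 0.964 = 2494
60–79: 3901 × 0.935 = 3647
→ [1356, 2087, 2494, 3647]
Scenario B total after 4 periods: 9584
Difference B − A = 9584 − 8374 = 1210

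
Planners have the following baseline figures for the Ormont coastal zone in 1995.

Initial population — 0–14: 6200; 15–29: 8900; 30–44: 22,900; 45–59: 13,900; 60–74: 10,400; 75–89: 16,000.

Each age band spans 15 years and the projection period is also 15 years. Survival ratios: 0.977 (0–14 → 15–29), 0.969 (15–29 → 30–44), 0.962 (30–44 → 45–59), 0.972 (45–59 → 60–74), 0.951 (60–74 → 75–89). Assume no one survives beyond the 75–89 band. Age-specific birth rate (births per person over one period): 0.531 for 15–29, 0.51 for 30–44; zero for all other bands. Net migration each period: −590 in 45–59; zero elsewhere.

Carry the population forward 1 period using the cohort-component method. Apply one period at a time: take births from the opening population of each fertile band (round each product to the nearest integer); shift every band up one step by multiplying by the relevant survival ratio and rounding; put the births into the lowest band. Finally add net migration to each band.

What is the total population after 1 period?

75927

[period 1]
Births: 8900 × 0.531 = 4726 ; 22900 × 0.51 = 11679 → 16405
15–29: 6200 × 0.977 = 6057
30–44: 8900 × 0.969 = 8624
45–59: 22900 × 0.962 = 22030
60–74: 13900 × 0.972 = 13511
75–89: 10400 × 0.951 = 9890
Net migration: 45–59 − 590 → 21440
Population now: 0–14=16405, 15–29=6057, 30–44=8624, 45–59=21440, 60–74=13511, 75–89=9890
Total after period 1: 16405 + 6057 + 8624 + 21440 + 13511 + 9890 = 75927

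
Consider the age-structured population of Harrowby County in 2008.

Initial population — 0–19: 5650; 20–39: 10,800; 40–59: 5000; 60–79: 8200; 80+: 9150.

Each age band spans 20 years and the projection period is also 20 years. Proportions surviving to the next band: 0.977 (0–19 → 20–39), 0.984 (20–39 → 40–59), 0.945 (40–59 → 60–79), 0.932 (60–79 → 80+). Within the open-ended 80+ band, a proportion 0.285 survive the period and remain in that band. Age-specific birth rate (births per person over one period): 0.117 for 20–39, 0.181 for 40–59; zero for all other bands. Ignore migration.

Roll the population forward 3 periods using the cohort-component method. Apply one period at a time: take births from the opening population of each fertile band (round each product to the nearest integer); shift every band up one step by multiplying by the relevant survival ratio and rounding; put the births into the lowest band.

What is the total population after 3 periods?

(Bands numbered youngest = 1 to oldest = 5.)
After projecting period 1:
Births: 10800 × 0.117 = 1264  |  5000 × 0.181 = 905 → 2169
Band 2: 5650 × 0.977 = 5520
Band 3: 10800 × 0.984 = 10627
Band 4: 5000 × 0.945 = 4725
Band 5: 8200 × 0.932 + 9150 × 0.285 = 7642 + 2608 = 10250
Population now: 0–19=2169, 20–39=5520, 40–59=10627, 60–79=4725, 80+=10250
After projecting period 2:
Births: 5520 × 0.117 = 646  |  10627 × 0.181 = 1923 → 2569
Band 2: 2169 × 0.977 = 2119
Band 3: 5520 × 0.984 = 5432
Band 4: 10627 × 0.945 = 10043
Band 5: 4725 × 0.932 + 10250 × 0.285 = 4404 + 2921 = 7325
Population now: 0–19=2569, 20–39=2119, 40–59=5432, 60–79=10043, 80+=7325
After projecting period 3:
Births: 2119 × 0.117 = 248  |  5432 × 0.181 = 983 → 1231
Band 2: 2569 × 0.977 = 2510
Band 3: 2119 × 0.984 = 2085
Band 4: 5432 × 0.945 = 5133
Band 5: 10043 × 0.932 + 7325 × 0.285 = 9360 + 2088 = 11448
Population now: 0–19=1231, 20–39=2510, 40–59=2085, 60–79=5133, 80+=11448
Total after period 3: 1231 + 2510 + 2085 + 5133 + 11448 = 22407

22407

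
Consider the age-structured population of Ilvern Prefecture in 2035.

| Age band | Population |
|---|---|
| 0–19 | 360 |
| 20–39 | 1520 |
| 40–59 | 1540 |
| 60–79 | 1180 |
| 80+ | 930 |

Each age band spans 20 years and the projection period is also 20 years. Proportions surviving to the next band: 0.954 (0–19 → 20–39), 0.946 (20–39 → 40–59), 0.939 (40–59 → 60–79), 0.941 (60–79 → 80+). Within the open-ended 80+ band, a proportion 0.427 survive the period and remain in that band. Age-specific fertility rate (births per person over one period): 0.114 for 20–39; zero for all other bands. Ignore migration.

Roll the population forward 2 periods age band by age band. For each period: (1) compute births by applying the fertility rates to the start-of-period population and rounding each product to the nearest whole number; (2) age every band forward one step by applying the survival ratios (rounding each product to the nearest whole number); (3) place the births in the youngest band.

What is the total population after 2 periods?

Period 1:
Births: 1520 × 0.114 = 173
20–39: 360 × 0.954 = 343
40–59: 1520 × 0.946 = 1438
60–79: 1540 × 0.939 = 1446
80+: 1180 × 0.941 + 930 × 0.427 = 1110 + 397 = 1507
End of period: [173, 343, 1438, 1446, 1507]
Period 2:
Births: 343 × 0.114 = 39
20–39: 173 × 0.954 = 165
40–59: 343 × 0.946 = 324
60–79: 1438 × 0.939 = 1350
80+: 1446 × 0.941 + 1507 × 0.427 = 1361 + 643 = 2004
End of period: [39, 165, 324, 1350, 2004]
Total after period 2: 39 + 165 + 324 + 1350 + 2004 = 3882

3882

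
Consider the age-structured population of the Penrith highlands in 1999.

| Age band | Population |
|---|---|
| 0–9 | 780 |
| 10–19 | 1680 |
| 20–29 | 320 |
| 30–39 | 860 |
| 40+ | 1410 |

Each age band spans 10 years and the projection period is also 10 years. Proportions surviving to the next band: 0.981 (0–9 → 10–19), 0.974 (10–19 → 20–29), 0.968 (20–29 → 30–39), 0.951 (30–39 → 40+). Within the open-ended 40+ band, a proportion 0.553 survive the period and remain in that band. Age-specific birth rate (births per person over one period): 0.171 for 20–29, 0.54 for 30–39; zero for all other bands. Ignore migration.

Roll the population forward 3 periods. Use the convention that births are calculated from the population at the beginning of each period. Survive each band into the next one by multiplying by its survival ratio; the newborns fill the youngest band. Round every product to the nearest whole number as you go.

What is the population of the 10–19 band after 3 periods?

439

Let group 1 be 0–9 through group 5 = 40+.
[period 1]
Births: 320 × 0.171 = 55  |  860 × 0.54 = 464 → total 519
Group 2: 780 × 0.981 = 765
Group 3: 1680 × 0.974 = 1636
Group 4: 320 × 0.968 = 310
Group 5: 860 × 0.951 + 1410 × 0.553 = 818 + 780 = 1598
End of period: [519, 765, 1636, 310, 1598]
[period 2]
Births: 1636 × 0.171 = 280  |  310 × 0.54 = 167 → total 447
Group 2: 519 × 0.981 = 509
Group 3: 765 × 0.974 = 745
Group 4: 1636 × 0.968 = 1584
Group 5: 310 × 0.951 + 1598 × 0.553 = 295 + 884 = 1179
End of period: [447, 509, 745, 1584, 1179]
[period 3]
Births: 745 × 0.171 = 127  |  1584 × 0.54 = 855 → total 982
Group 2: 447 × 0.981 = 439
Group 3: 509 × 0.974 = 496
Group 4: 745 × 0.968 = 721
Group 5: 1584 × 0.951 + 1179 × 0.553 = 1506 + 652 = 2158
End of period: [982, 439, 496, 721, 2158]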